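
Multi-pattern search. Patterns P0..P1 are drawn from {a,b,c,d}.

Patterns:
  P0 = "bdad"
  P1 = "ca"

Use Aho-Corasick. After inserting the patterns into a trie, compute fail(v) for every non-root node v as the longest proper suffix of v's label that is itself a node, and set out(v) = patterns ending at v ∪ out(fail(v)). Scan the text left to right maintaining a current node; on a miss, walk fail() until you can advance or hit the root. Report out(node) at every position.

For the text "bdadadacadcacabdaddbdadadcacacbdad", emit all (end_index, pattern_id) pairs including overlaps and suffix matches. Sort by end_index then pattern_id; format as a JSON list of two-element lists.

Build:
Trie (insert patterns):
  0='ε' goto b→1 c→5
  1='b' goto d→2
  2='bd' goto a→3
  3='bda' goto d→4
  4='bdad' goto ·  [P0 ends]
  5='c' goto a→6
  6='ca' goto ·  [P1 ends]

BFS fail/out derivation:
  fail(1) 'b': from fail(0)=0 chase 'b': 0 ⇒ 0;  out=∅∪out(0)=∅
  fail(5) 'c': from fail(0)=0 chase 'c': 0 ⇒ 0;  out=∅∪out(0)=∅
  fail(2) 'bd': from fail(1)=0 chase 'd': 0 ⇒ 0;  out=∅∪out(0)=∅
  fail(6) 'ca': from fail(5)=0 chase 'a': 0 ⇒ 0;  out={1}∪out(0)={1}
  fail(3) 'bda': from fail(2)=0 chase 'a': 0 ⇒ 0;  out=∅∪out(0)=∅
  fail(4) 'bdad': from fail(3)=0 chase 'd': 0 ⇒ 0;  out={0}∪out(0)={0}

Scan:
i=0 'b': node 0→1
i=1 'd': node 1→2
i=2 'a': node 2→3
i=3 'd': node 3→4  emit P0@[0:3]
i=4 'a': node 4→0 ·f
i=5 'd': node 0→0
i=6 'a': node 0→0
i=7 'c': node 0→5
i=8 'a': node 5→6  emit P1@[7:8]
i=9 'd': node 6→0 ·f
i=10 'c': node 0→5
i=11 'a': node 5→6  emit P1@[10:11]
i=12 'c': node 6→5 ·f
i=13 'a': node 5→6  emit P1@[12:13]
i=14 'b': node 6→1 ·f
i=15 'd': node 1→2
i=16 'a': node 2→3
i=17 'd': node 3→4  emit P0@[14:17]
i=18 'd': node 4→0 ·f
i=19 'b': node 0→1
i=20 'd': node 1→2
i=21 'a': node 2→3
i=22 'd': node 3→4  emit P0@[19:22]
i=23 'a': node 4→0 ·f
i=24 'd': node 0→0
i=25 'c': node 0→5
i=26 'a': node 5→6  emit P1@[25:26]
i=27 'c': node 6→5 ·f
i=28 'a': node 5→6  emit P1@[27:28]
i=29 'c': node 6→5 ·f
i=30 'b': node 5→1 ·f
i=31 'd': node 1→2
i=32 'a': node 2→3
i=33 'd': node 3→4  emit P0@[30:33]

Result: [[3,0],[8,1],[11,1],[13,1],[17,0],[22,0],[26,1],[28,1],[33,0]]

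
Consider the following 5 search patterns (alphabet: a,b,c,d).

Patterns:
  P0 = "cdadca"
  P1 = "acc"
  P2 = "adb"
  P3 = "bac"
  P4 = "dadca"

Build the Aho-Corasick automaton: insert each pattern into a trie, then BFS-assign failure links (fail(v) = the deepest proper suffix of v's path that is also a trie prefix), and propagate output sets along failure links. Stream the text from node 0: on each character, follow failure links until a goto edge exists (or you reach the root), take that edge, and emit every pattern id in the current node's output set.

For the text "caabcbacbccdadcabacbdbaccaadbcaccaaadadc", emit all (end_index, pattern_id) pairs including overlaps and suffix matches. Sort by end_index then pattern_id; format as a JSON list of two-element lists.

Construct AC machine:
Trie (insert patterns):
  n0 'ε': a→7 b→12 c→1 d→15
  n1 'c': d→2
  n2 'cd': a→3
  n3 'cda': d→4
  n4 'cdad': c→5
  n5 'cdadc': a→6
  n6 'cdadca': ·  ←P0
  n7 'a': c→8 d→10
  n8 'ac': c→9
  n9 'acc': ·  ←P1
  n10 'ad': b→11
  n11 'adb': ·  ←P2
  n12 'b': a→13
  n13 'ba': c→14
  n14 'bac': ·  ←P3
  n15 'd': a→16
  n16 'da': d→17
  n17 'dad': c→18
  n18 'dadc': a→19
  n19 'dadca': ·  ←P4

BFS fail/out derivation:
  fail(1) 'c': from fail(0)=0 chase 'c': 0 ⇒ 0;  out=∅∪out(0)=∅
  fail(7) 'a': from fail(0)=0 chase 'a': 0 ⇒ 0;  out=∅∪out(0)=∅
  fail(12) 'b': from fail(0)=0 chase 'b': 0 ⇒ 0;  out=∅∪out(0)=∅
  fail(15) 'd': from fail(0)=0 chase 'd': 0 ⇒ 0;  out=∅∪out(0)=∅
  fail(2) 'cd': from fail(1)=0 chase 'd': 0 ⇒ 15;  out=∅∪out(15)=∅
  fail(8) 'ac': from fail(7)=0 chase 'c': 0 ⇒ 1;  out=∅∪out(1)=∅
  fail(10) 'ad': from fail(7)=0 chase 'd': 0 ⇒ 15;  out=∅∪out(15)=∅
  fail(13) 'ba': from fail(12)=0 chase 'a': 0 ⇒ 7;  out=∅∪out(7)=∅
  fail(16) 'da': from fail(15)=0 chase 'a': 0 ⇒ 7;  out=∅∪out(7)=∅
  fail(3) 'cda': from fail(2)=15 chase 'a': 15 ⇒ 16;  out=∅∪out(16)=∅
  fail(9) 'acc': from fail(8)=1 chase 'c': 1→0 ⇒ 1;  out={1}∪out(1)={1}
  fail(11) 'adb': from fail(10)=15 chase 'b': 15→0 ⇒ 12;  out={2}∪out(12)={2}
  fail(14) 'bac': from fail(13)=7 chase 'c': 7 ⇒ 8;  out={3}∪out(8)={3}
  fail(17) 'dad': from fail(16)=7 chase 'd': 7 ⇒ 10;  out=∅∪out(10)=∅
  fail(4) 'cdad': from fail(3)=16 chase 'd': 16 ⇒ 17;  out=∅∪out(17)=∅
  fail(18) 'dadc': from fail(17)=10 chase 'c': 10→15→0 ⇒ 1;  out=∅∪out(1)=∅
  fail(5) 'cdadc': from fail(4)=17 chase 'c': 17 ⇒ 18;  out=∅∪out(18)=∅
  fail(19) 'dadca': from fail(18)=1 chase 'a': 1→0 ⇒ 7;  out={4}∪out(7)={4}
  fail(6) 'cdadca': from fail(5)=18 chase 'a': 18 ⇒ 19;  out={0}∪out(19)={0,4}

Run:
pos 0 'c': at 1
pos 1 'a': at 7 (via fail)
pos 2 'a': at 7 (via fail)
pos 3 'b': at 12 (via fail)
pos 4 'c': at 1 (via fail)
pos 5 'b': at 12 (via fail)
pos 6 'a': at 13
pos 7 'c': at 14  ** P3@[5:7]
pos 8 'b': at 12 (via fail)
pos 9 'c': at 1 (via fail)
pos 10 'c': at 1 (via fail)
pos 11 'd': at 2
pos 12 'a': at 3
pos 13 'd': at 4
pos 14 'c': at 5
pos 15 'a': at 6  ** P0@[10:15],P4@[11:15]
pos 16 'b': at 12 (via fail)
pos 17 'a': at 13
pos 18 'c': at 14  ** P3@[16:18]
pos 19 'b': at 12 (via fail)
pos 20 'd': at 15 (via fail)
pos 21 'b': at 12 (via fail)
pos 22 'a': at 13
pos 23 'c': at 14  ** P3@[21:23]
pos 24 'c': at 9 (via fail)  ** P1@[22:24]
pos 25 'a': at 7 (via fail)
pos 26 'a': at 7 (via fail)
pos 27 'd': at 10
pos 28 'b': at 11  ** P2@[26:28]
pos 29 'c': at 1 (via fail)
pos 30 'a': at 7 (via fail)
pos 31 'c': at 8
pos 32 'c': at 9  ** P1@[30:32]
pos 33 'a': at 7 (via fail)
pos 34 'a': at 7 (via fail)
pos 35 'a': at 7 (via fail)
pos 36 'd': at 10
pos 37 'a': at 16 (via fail)
pos 38 'd': at 17
pos 39 'c': at 18

Matches: [[7,3],[15,0],[15,4],[18,3],[23,3],[24,1],[28,2],[32,1]]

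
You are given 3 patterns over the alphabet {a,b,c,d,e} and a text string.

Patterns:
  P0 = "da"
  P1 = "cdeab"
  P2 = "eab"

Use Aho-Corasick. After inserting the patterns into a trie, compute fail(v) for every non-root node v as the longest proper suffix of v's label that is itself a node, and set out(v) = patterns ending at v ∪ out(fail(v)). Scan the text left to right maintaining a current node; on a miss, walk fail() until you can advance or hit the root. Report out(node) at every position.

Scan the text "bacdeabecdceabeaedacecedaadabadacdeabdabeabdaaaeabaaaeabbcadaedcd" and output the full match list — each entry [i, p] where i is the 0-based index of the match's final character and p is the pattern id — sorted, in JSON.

Build:
Trie nodes:
  n0 'ε': c→3 d→1 e→8
  n1 'd': a→2
  n2 'da': ·  [P0 ends]
  n3 'c': d→4
  n4 'cd': e→5
  n5 'cde': a→6
  n6 'cdea': b→7
  n7 'cdeab': ·  [P1 ends]
  n8 'e': a→9
  n9 'ea': b→10
  n10 'eab': ·  [P2 ends]

Failure links (BFS by depth):
  fail(1) 'd': from fail(0)=0 chase 'd': 0 ⇒ 0;  out=∅∪out(0)=∅
  fail(3) 'c': from fail(0)=0 chase 'c': 0 ⇒ 0;  out=∅∪out(0)=∅
  fail(8) 'e': from fail(0)=0 chase 'e': 0 ⇒ 0;  out=∅∪out(0)=∅
  fail(2) 'da': from fail(1)=0 chase 'a': 0 ⇒ 0;  out={0}∪out(0)={0}
  fail(4) 'cd': from fail(3)=0 chase 'd': 0 ⇒ 1;  out=∅∪out(1)=∅
  fail(9) 'ea': from fail(8)=0 chase 'a': 0 ⇒ 0;  out=∅∪out(0)=∅
  fail(5) 'cde': from fail(4)=1 chase 'e': 1→0 ⇒ 8;  out=∅∪out(8)=∅
  fail(10) 'eab': from fail(9)=0 chase 'b': 0 ⇒ 0;  out={2}∪out(0)={2}
  fail(6) 'cdea': from fail(5)=8 chase 'a': 8 ⇒ 9;  out=∅∪out(9)=∅
  fail(7) 'cdeab': from fail(6)=9 chase 'b': 9 ⇒ 10;  out={1}∪out(10)={1,2}

Text stream:
i=0 'b': node 0→0
i=1 'a': node 0→0
i=2 'c': node 0→3
i=3 'd': node 3→4
i=4 'e': node 4→5
i=5 'a': node 5→6
i=6 'b': node 6→7  → match P1@[2:6],P2@[4:6]
i=7 'e': node 7→8 ·f
i=8 'c': node 8→3 ·f
i=9 'd': node 3→4
i=10 'c': node 4→3 ·f
i=11 'e': node 3→8 ·f
i=12 'a': node 8→9
i=13 'b': node 9→10  → match P2@[11:13]
i=14 'e': node 10→8 ·f
i=15 'a': node 8→9
i=16 'e': node 9→8 ·f
i=17 'd': node 8→1 ·f
i=18 'a': node 1→2  → match P0@[17:18]
i=19 'c': node 2→3 ·f
i=20 'e': node 3→8 ·f
i=21 'c': node 8→3 ·f
i=22 'e': node 3→8 ·f
i=23 'd': node 8→1 ·f
i=24 'a': node 1→2  → match P0@[23:24]
i=25 'a': node 2→0 ·f
i=26 'd': node 0→1
i=27 'a': node 1→2  → match P0@[26:27]
i=28 'b': node 2→0 ·f
i=29 'a': node 0→0
i=30 'd': node 0→1
i=31 'a': node 1→2  → match P0@[30:31]
i=32 'c': node 2→3 ·f
i=33 'd': node 3→4
i=34 'e': node 4→5
i=35 'a': node 5→6
i=36 'b': node 6→7  → match P1@[32:36],P2@[34:36]
i=37 'd': node 7→1 ·f
i=38 'a': node 1→2  → match P0@[37:38]
i=39 'b': node 2→0 ·f
i=40 'e': node 0→8
i=41 'a': node 8→9
i=42 'b': node 9→10  → match P2@[40:42]
i=43 'd': node 10→1 ·f
i=44 'a': node 1→2  → match P0@[43:44]
i=45 'a': node 2→0 ·f
i=46 'a': node 0→0
i=47 'e': node 0→8
i=48 'a': node 8→9
i=49 'b': node 9→10  → match P2@[47:49]
i=50 'a': node 10→0 ·f
i=51 'a': node 0→0
i=52 'a': node 0→0
i=53 'e': node 0→8
i=54 'a': node 8→9
i=55 'b': node 9→10  → match P2@[53:55]
i=56 'b': node 10→0 ·f
i=57 'c': node 0→3
i=58 'a': node 3→0 ·f
i=59 'd': node 0→1
i=60 'a': node 1→2  → match P0@[59:60]
i=61 'e': node 2→8 ·f
i=62 'd': node 8→1 ·f
i=63 'c': node 1→3 ·f
i=64 'd': node 3→4

All matches (sorted): [[6,1],[6,2],[13,2],[18,0],[24,0],[27,0],[31,0],[36,1],[36,2],[38,0],[42,2],[44,0],[49,2],[55,2],[60,0]]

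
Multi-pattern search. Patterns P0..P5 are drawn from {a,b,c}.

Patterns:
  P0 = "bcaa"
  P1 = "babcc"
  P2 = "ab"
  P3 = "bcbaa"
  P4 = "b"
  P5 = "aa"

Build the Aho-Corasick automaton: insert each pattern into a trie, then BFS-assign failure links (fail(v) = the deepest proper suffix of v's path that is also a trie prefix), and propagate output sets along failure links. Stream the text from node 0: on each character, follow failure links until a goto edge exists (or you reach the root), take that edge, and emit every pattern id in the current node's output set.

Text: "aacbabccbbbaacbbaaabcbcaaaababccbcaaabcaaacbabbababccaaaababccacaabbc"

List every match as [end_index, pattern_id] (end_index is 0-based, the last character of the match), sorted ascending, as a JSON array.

Build:
Trie (insert patterns):
  0='ε' goto a→9 b→1
  1='b' goto a→5 c→2  ←P4
  2='bc' goto a→3 b→11
  3='bca' goto a→4
  4='bcaa' goto ·  ←P0
  5='ba' goto b→6
  6='bab' goto c→7
  7='babc' goto c→8
  8='babcc' goto ·  ←P1
  9='a' goto a→14 b→10
  10='ab' goto ·  ←P2
  11='bcb' goto a→12
  12='bcba' goto a→13
  13='bcbaa' goto ·  ←P3
  14='aa' goto ·  ←P5

BFS fail/out derivation:
  fail(1) 'b': from fail(0)=0 chase 'b': 0 ⇒ 0;  out={4}∪out(0)={4}
  fail(9) 'a': from fail(0)=0 chase 'a': 0 ⇒ 0;  out=∅∪out(0)=∅
  fail(2) 'bc': from fail(1)=0 chase 'c': 0 ⇒ 0;  out=∅∪out(0)=∅
  fail(5) 'ba': from fail(1)=0 chase 'a': 0 ⇒ 9;  out=∅∪out(9)=∅
  fail(10) 'ab': from fail(9)=0 chase 'b': 0 ⇒ 1;  out={2}∪out(1)={2,4}
  fail(14) 'aa': from fail(9)=0 chase 'a': 0 ⇒ 9;  out={5}∪out(9)={5}
  fail(3) 'bca': from fail(2)=0 chase 'a': 0 ⇒ 9;  out=∅∪out(9)=∅
  fail(6) 'bab': from fail(5)=9 chase 'b': 9 ⇒ 10;  out=∅∪out(10)={2,4}
  fail(11) 'bcb': from fail(2)=0 chase 'b': 0 ⇒ 1;  out=∅∪out(1)={4}
  fail(4) 'bcaa': from fail(3)=9 chase 'a': 9 ⇒ 14;  out={0}∪out(14)={0,5}
  fail(7) 'babc': from fail(6)=10 chase 'c': 10→1 ⇒ 2;  out=∅∪out(2)=∅
  fail(12) 'bcba': from fail(11)=1 chase 'a': 1 ⇒ 5;  out=∅∪out(5)=∅
  fail(8) 'babcc': from fail(7)=2 chase 'c': 2→0 ⇒ 0;  out={1}∪out(0)={1}
  fail(13) 'bcbaa': from fail(12)=5 chase 'a': 5→9 ⇒ 14;  out={3}∪out(14)={3,5}

Scan:
pos 0 'a': at 9
pos 1 'a': at 14  ** P5@[0:1]
pos 2 'c': at 0 (fail-walked)
pos 3 'b': at 1  ** P4@[3:3]
pos 4 'a': at 5
pos 5 'b': at 6  ** P2@[4:5],P4@[5:5]
pos 6 'c': at 7
pos 7 'c': at 8  ** P1@[3:7]
pos 8 'b': at 1 (fail-walked)  ** P4@[8:8]
pos 9 'b': at 1 (fail-walked)  ** P4@[9:9]
pos 10 'b': at 1 (fail-walked)  ** P4@[10:10]
pos 11 'a': at 5
pos 12 'a': at 14 (fail-walked)  ** P5@[11:12]
pos 13 'c': at 0 (fail-walked)
pos 14 'b': at 1  ** P4@[14:14]
pos 15 'b': at 1 (fail-walked)  ** P4@[15:15]
pos 16 'a': at 5
pos 17 'a': at 14 (fail-walked)  ** P5@[16:17]
pos 18 'a': at 14 (fail-walked)  ** P5@[17:18]
pos 19 'b': at 10 (fail-walked)  ** P2@[18:19],P4@[19:19]
pos 20 'c': at 2 (fail-walked)
pos 21 'b': at 11  ** P4@[21:21]
pos 22 'c': at 2 (fail-walked)
pos 23 'a': at 3
pos 24 'a': at 4  ** P0@[21:24],P5@[23:24]
pos 25 'a': at 14 (fail-walked)  ** P5@[24:25]
pos 26 'a': at 14 (fail-walked)  ** P5@[25:26]
pos 27 'b': at 10 (fail-walked)  ** P2@[26:27],P4@[27:27]
pos 28 'a': at 5 (fail-walked)
pos 29 'b': at 6  ** P2@[28:29],P4@[29:29]
pos 30 'c': at 7
pos 31 'c': at 8  ** P1@[27:31]
pos 32 'b': at 1 (fail-walked)  ** P4@[32:32]
pos 33 'c': at 2
pos 34 'a': at 3
pos 35 'a': at 4  ** P0@[32:35],P5@[34:35]
pos 36 'a': at 14 (fail-walked)  ** P5@[35:36]
pos 37 'b': at 10 (fail-walked)  ** P2@[36:37],P4@[37:37]
pos 38 'c': at 2 (fail-walked)
pos 39 'a': at 3
pos 40 'a': at 4  ** P0@[37:40],P5@[39:40]
pos 41 'a': at 14 (fail-walked)  ** P5@[40:41]
pos 42 'c': at 0 (fail-walked)
pos 43 'b': at 1  ** P4@[43:43]
pos 44 'a': at 5
pos 45 'b': at 6  ** P2@[44:45],P4@[45:45]
pos 46 'b': at 1 (fail-walked)  ** P4@[46:46]
pos 47 'a': at 5
pos 48 'b': at 6  ** P2@[47:48],P4@[48:48]
pos 49 'a': at 5 (fail-walked)
pos 50 'b': at 6  ** P2@[49:50],P4@[50:50]
pos 51 'c': at 7
pos 52 'c': at 8  ** P1@[48:52]
pos 53 'a': at 9 (fail-walked)
pos 54 'a': at 14  ** P5@[53:54]
pos 55 'a': at 14 (fail-walked)  ** P5@[54:55]
pos 56 'a': at 14 (fail-walked)  ** P5@[55:56]
pos 57 'b': at 10 (fail-walked)  ** P2@[56:57],P4@[57:57]
pos 58 'a': at 5 (fail-walked)
pos 59 'b': at 6  ** P2@[58:59],P4@[59:59]
pos 60 'c': at 7
pos 61 'c': at 8  ** P1@[57:61]
pos 62 'a': at 9 (fail-walked)
pos 63 'c': at 0 (fail-walked)
pos 64 'a': at 9
pos 65 'a': at 14  ** P5@[64:65]
pos 66 'b': at 10 (fail-walked)  ** P2@[65:66],P4@[66:66]
pos 67 'b': at 1 (fail-walked)  ** P4@[67:67]
pos 68 'c': at 2

Matches: [[1,5],[3,4],[5,2],[5,4],[7,1],[8,4],[9,4],[10,4],[12,5],[14,4],[15,4],[17,5],[18,5],[19,2],[19,4],[21,4],[24,0],[24,5],[25,5],[26,5],[27,2],[27,4],[29,2],[29,4],[31,1],[32,4],[35,0],[35,5],[36,5],[37,2],[37,4],[40,0],[40,5],[41,5],[43,4],[45,2],[45,4],[46,4],[48,2],[48,4],[50,2],[50,4],[52,1],[54,5],[55,5],[56,5],[57,2],[57,4],[59,2],[59,4],[61,1],[65,5],[66,2],[66,4],[67,4]]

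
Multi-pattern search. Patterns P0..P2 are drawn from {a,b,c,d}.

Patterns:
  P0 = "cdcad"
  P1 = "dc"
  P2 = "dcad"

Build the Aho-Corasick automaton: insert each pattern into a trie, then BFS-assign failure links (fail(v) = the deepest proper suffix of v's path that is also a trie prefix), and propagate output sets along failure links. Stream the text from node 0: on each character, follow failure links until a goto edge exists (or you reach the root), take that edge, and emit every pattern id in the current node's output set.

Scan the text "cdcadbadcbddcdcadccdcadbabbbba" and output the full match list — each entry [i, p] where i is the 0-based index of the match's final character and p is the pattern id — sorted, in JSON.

Build:
Trie nodes:
  n0 'ε': c→1 d→6
  n1 'c': d→2
  n2 'cd': c→3
  n3 'cdc': a→4
  n4 'cdca': d→5
  n5 'cdcad': ·  [P0 ends]
  n6 'd': c→7
  n7 'dc': a→8  [P1 ends]
  n8 'dca': d→9
  n9 'dcad': ·  [P2 ends]

Failure links (BFS by depth):
  fail(1) 'c': from fail(0)=0 chase 'c': 0 ⇒ 0;  out=∅∪out(0)=∅
  fail(6) 'd': from fail(0)=0 chase 'd': 0 ⇒ 0;  out=∅∪out(0)=∅
  fail(2) 'cd': from fail(1)=0 chase 'd': 0 ⇒ 6;  out=∅∪out(6)=∅
  fail(7) 'dc': from fail(6)=0 chase 'c': 0 ⇒ 1;  out={1}∪out(1)={1}
  fail(3) 'cdc': from fail(2)=6 chase 'c': 6 ⇒ 7;  out=∅∪out(7)={1}
  fail(8) 'dca': from fail(7)=1 chase 'a': 1→0 ⇒ 0;  out=∅∪out(0)=∅
  fail(4) 'cdca': from fail(3)=7 chase 'a': 7 ⇒ 8;  out=∅∪out(8)=∅
  fail(9) 'dcad': from fail(8)=0 chase 'd': 0 ⇒ 6;  out={2}∪out(6)={2}
  fail(5) 'cdcad': from fail(4)=8 chase 'd': 8 ⇒ 9;  out={0}∪out(9)={0,2}

Text stream:
pos 0 'c': at 1
pos 1 'd': at 2
pos 2 'c': at 3  emit P1@[1:2]
pos 3 'a': at 4
pos 4 'd': at 5  emit P0@[0:4],P2@[1:4]
pos 5 'b': at 0 (via fail)
pos 6 'a': at 0
pos 7 'd': at 6
pos 8 'c': at 7  emit P1@[7:8]
pos 9 'b': at 0 (via fail)
pos 10 'd': at 6
pos 11 'd': at 6 (via fail)
pos 12 'c': at 7  emit P1@[11:12]
pos 13 'd': at 2 (via fail)
pos 14 'c': at 3  emit P1@[13:14]
pos 15 'a': at 4
pos 16 'd': at 5  emit P0@[12:16],P2@[13:16]
pos 17 'c': at 7 (via fail)  emit P1@[16:17]
pos 18 'c': at 1 (via fail)
pos 19 'd': at 2
pos 20 'c': at 3  emit P1@[19:20]
pos 21 'a': at 4
pos 22 'd': at 5  emit P0@[18:22],P2@[19:22]
pos 23 'b': at 0 (via fail)
pos 24 'a': at 0
pos 25 'b': at 0
pos 26 'b': at 0
pos 27 'b': at 0
pos 28 'b': at 0
pos 29 'a': at 0

All matches (sorted): [[2,1],[4,0],[4,2],[8,1],[12,1],[14,1],[16,0],[16,2],[17,1],[20,1],[22,0],[22,2]]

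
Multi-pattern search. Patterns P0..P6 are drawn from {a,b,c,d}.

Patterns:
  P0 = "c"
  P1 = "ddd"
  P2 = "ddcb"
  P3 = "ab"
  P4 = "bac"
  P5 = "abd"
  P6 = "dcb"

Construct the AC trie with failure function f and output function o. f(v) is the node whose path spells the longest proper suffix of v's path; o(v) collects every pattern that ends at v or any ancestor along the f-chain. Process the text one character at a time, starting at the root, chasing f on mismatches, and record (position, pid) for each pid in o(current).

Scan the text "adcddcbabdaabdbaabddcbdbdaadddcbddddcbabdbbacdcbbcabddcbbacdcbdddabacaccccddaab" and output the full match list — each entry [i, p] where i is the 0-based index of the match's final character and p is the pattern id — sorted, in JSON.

Construct AC machine:
Trie (insert patterns):
  0='ε' goto a→7 b→9 c→1 d→2
  1='c' goto ·  [P0 ends]
  2='d' goto c→13 d→3
  3='dd' goto c→5 d→4
  4='ddd' goto ·  [P1 ends]
  5='ddc' goto b→6
  6='ddcb' goto ·  [P2 ends]
  7='a' goto b→8
  8='ab' goto d→12  [P3 ends]
  9='b' goto a→10
  10='ba' goto c→11
  11='bac' goto ·  [P4 ends]
  12='abd' goto ·  [P5 ends]
  13='dc' goto b→14
  14='dcb' goto ·  [P6 ends]

BFS fail/out derivation:
  n1('c'): parent n0 fail=0; on 'c' 0 → fail=0;  out {0}∪∅={0}
  n2('d'): parent n0 fail=0; on 'd' 0 → fail=0;  out ∅∪∅=∅
  n7('a'): parent n0 fail=0; on 'a' 0 → fail=0;  out ∅∪∅=∅
  n9('b'): parent n0 fail=0; on 'b' 0 → fail=0;  out ∅∪∅=∅
  n3('dd'): parent n2 fail=0; on 'd' 0 → fail=2;  out ∅∪∅=∅
  n8('ab'): parent n7 fail=0; on 'b' 0 → fail=9;  out {3}∪∅={3}
  n10('ba'): parent n9 fail=0; on 'a' 0 → fail=7;  out ∅∪∅=∅
  n13('dc'): parent n2 fail=0; on 'c' 0 → fail=1;  out ∅∪{0}={0}
  n4('ddd'): parent n3 fail=2; on 'd' 2 → fail=3;  out {1}∪∅={1}
  n5('ddc'): parent n3 fail=2; on 'c' 2 → fail=13;  out ∅∪{0}={0}
  n11('bac'): parent n10 fail=7; on 'c' 7→0 → fail=1;  out {4}∪{0}={0,4}
  n12('abd'): parent n8 fail=9; on 'd' 9→0 → fail=2;  out {5}∪∅={5}
  n14('dcb'): parent n13 fail=1; on 'b' 1→0 → fail=9;  out {6}∪∅={6}
  n6('ddcb'): parent n5 fail=13; on 'b' 13 → fail=14;  out {2}∪{6}={2,6}

Text stream:
[0] read 'a'  n0⇒n7
[1] read 'd'  n7⇒n2 (via fail)
[2] read 'c'  n2⇒n13  → match P0@[2:2]
[3] read 'd'  n13⇒n2 (via fail)
[4] read 'd'  n2⇒n3
[5] read 'c'  n3⇒n5  → match P0@[5:5]
[6] read 'b'  n5⇒n6  → match P2@[3:6],P6@[4:6]
[7] read 'a'  n6⇒n10 (via fail)
[8] read 'b'  n10⇒n8 (via fail)  → match P3@[7:8]
[9] read 'd'  n8⇒n12  → match P5@[7:9]
[10] read 'a'  n12⇒n7 (via fail)
[11] read 'a'  n7⇒n7 (via fail)
[12] read 'b'  n7⇒n8  → match P3@[11:12]
[13] read 'd'  n8⇒n12  → match P5@[11:13]
[14] read 'b'  n12⇒n9 (via fail)
[15] read 'a'  n9⇒n10
[16] read 'a'  n10⇒n7 (via fail)
[17] read 'b'  n7⇒n8  → match P3@[16:17]
[18] read 'd'  n8⇒n12  → match P5@[16:18]
[19] read 'd'  n12⇒n3 (via fail)
[20] read 'c'  n3⇒n5  → match P0@[20:20]
[21] read 'b'  n5⇒n6  → match P2@[18:21],P6@[19:21]
[22] read 'd'  n6⇒n2 (via fail)
[23] read 'b'  n2⇒n9 (via fail)
[24] read 'd'  n9⇒n2 (via fail)
[25] read 'a'  n2⇒n7 (via fail)
[26] read 'a'  n7⇒n7 (via fail)
[27] read 'd'  n7⇒n2 (via fail)
[28] read 'd'  n2⇒n3
[29] read 'd'  n3⇒n4  → match P1@[27:29]
[30] read 'c'  n4⇒n5 (via fail)  → match P0@[30:30]
[31] read 'b'  n5⇒n6  → match P2@[28:31],P6@[29:31]
[32] read 'd'  n6⇒n2 (via fail)
[33] read 'd'  n2⇒n3
[34] read 'd'  n3⇒n4  → match P1@[32:34]
[35] read 'd'  n4⇒n4 (via fail)  → match P1@[33:35]
[36] read 'c'  n4⇒n5 (via fail)  → match P0@[36:36]
[37] read 'b'  n5⇒n6  → match P2@[34:37],P6@[35:37]
[38] read 'a'  n6⇒n10 (via fail)
[39] read 'b'  n10⇒n8 (via fail)  → match P3@[38:39]
[40] read 'd'  n8⇒n12  → match P5@[38:40]
[41] read 'b'  n12⇒n9 (via fail)
[42] read 'b'  n9⇒n9 (via fail)
[43] read 'a'  n9⇒n10
[44] read 'c'  n10⇒n11  → match P0@[44:44],P4@[42:44]
[45] read 'd'  n11⇒n2 (via fail)
[46] read 'c'  n2⇒n13  → match P0@[46:46]
[47] read 'b'  n13⇒n14  → match P6@[45:47]
[48] read 'b'  n14⇒n9 (via fail)
[49] read 'c'  n9⇒n1 (via fail)  → match P0@[49:49]
[50] read 'a'  n1⇒n7 (via fail)
[51] read 'b'  n7⇒n8  → match P3@[50:51]
[52] read 'd'  n8⇒n12  → match P5@[50:52]
[53] read 'd'  n12⇒n3 (via fail)
[54] read 'c'  n3⇒n5  → match P0@[54:54]
[55] read 'b'  n5⇒n6  → match P2@[52:55],P6@[53:55]
[56] read 'b'  n6⇒n9 (via fail)
[57] read 'a'  n9⇒n10
[58] read 'c'  n10⇒n11  → match P0@[58:58],P4@[56:58]
[59] read 'd'  n11⇒n2 (via fail)
[60] read 'c'  n2⇒n13  → match P0@[60:60]
[61] read 'b'  n13⇒n14  → match P6@[59:61]
[62] read 'd'  n14⇒n2 (via fail)
[63] read 'd'  n2⇒n3
[64] read 'd'  n3⇒n4  → match P1@[62:64]
[65] read 'a'  n4⇒n7 (via fail)
[66] read 'b'  n7⇒n8  → match P3@[65:66]
[67] read 'a'  n8⇒n10 (via fail)
[68] read 'c'  n10⇒n11  → match P0@[68:68],P4@[66:68]
[69] read 'a'  n11⇒n7 (via fail)
[70] read 'c'  n7⇒n1 (via fail)  → match P0@[70:70]
[71] read 'c'  n1⇒n1 (via fail)  → match P0@[71:71]
[72] read 'c'  n1⇒n1 (via fail)  → match P0@[72:72]
[73] read 'c'  n1⇒n1 (via fail)  → match P0@[73:73]
[74] read 'd'  n1⇒n2 (via fail)
[75] read 'd'  n2⇒n3
[76] read 'a'  n3⇒n7 (via fail)
[77] read 'a'  n7⇒n7 (via fail)
[78] read 'b'  n7⇒n8  → match P3@[77:78]

Result: [[2,0],[5,0],[6,2],[6,6],[8,3],[9,5],[12,3],[13,5],[17,3],[18,5],[20,0],[21,2],[21,6],[29,1],[30,0],[31,2],[31,6],[34,1],[35,1],[36,0],[37,2],[37,6],[39,3],[40,5],[44,0],[44,4],[46,0],[47,6],[49,0],[51,3],[52,5],[54,0],[55,2],[55,6],[58,0],[58,4],[60,0],[61,6],[64,1],[66,3],[68,0],[68,4],[70,0],[71,0],[72,0],[73,0],[78,3]]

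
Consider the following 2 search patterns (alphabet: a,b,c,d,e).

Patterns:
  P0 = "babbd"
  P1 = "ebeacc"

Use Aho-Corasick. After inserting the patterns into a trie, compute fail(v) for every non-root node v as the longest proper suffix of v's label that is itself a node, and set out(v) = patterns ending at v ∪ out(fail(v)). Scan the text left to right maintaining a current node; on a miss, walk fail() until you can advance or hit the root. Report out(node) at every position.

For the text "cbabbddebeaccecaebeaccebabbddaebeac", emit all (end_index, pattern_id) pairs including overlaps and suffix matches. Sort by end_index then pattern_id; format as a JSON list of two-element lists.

Build:
Trie nodes:
  0='ε' goto b→1 e→6
  1='b' goto a→2
  2='ba' goto b→3
  3='bab' goto b→4
  4='babb' goto d→5
  5='babbd' goto ·  [P0 ends]
  6='e' goto b→7
  7='eb' goto e→8
  8='ebe' goto a→9
  9='ebea' goto c→10
  10='ebeac' goto c→11
  11='ebeacc' goto ·  [P1 ends]

BFS fail/out derivation:
  n1('b'): parent n0 fail=0; on 'b' 0 → fail=0;  out ∅∪∅=∅
  n6('e'): parent n0 fail=0; on 'e' 0 → fail=0;  out ∅∪∅=∅
  n2('ba'): parent n1 fail=0; on 'a' 0 → fail=0;  out ∅∪∅=∅
  n7('eb'): parent n6 fail=0; on 'b' 0 → fail=1;  out ∅∪∅=∅
  n3('bab'): parent n2 fail=0; on 'b' 0 → fail=1;  out ∅∪∅=∅
  n8('ebe'): parent n7 fail=1; on 'e' 1→0 → fail=6;  out ∅∪∅=∅
  n4('babb'): parent n3 fail=1; on 'b' 1→0 → fail=1;  out ∅∪∅=∅
  n9('ebea'): parent n8 fail=6; on 'a' 6→0 → fail=0;  out ∅∪∅=∅
  n5('babbd'): parent n4 fail=1; on 'd' 1→0 → fail=0;  out {0}∪∅={0}
  n10('ebeac'): parent n9 fail=0; on 'c' 0 → fail=0;  out ∅∪∅=∅
  n11('ebeacc'): parent n10 fail=0; on 'c' 0 → fail=0;  out {1}∪∅={1}

Text stream:
[0] read 'c'  n0⇒n0
[1] read 'b'  n0⇒n1
[2] read 'a'  n1⇒n2
[3] read 'b'  n2⇒n3
[4] read 'b'  n3⇒n4
[5] read 'd'  n4⇒n5  ** P0@[1:5]
[6] read 'd'  n5⇒n0 (fail-walked)
[7] read 'e'  n0⇒n6
[8] read 'b'  n6⇒n7
[9] read 'e'  n7⇒n8
[10] read 'a'  n8⇒n9
[11] read 'c'  n9⇒n10
[12] read 'c'  n10⇒n11  ** P1@[7:12]
[13] read 'e'  n11⇒n6 (fail-walked)
[14] read 'c'  n6⇒n0 (fail-walked)
[15] read 'a'  n0⇒n0
[16] read 'e'  n0⇒n6
[17] read 'b'  n6⇒n7
[18] read 'e'  n7⇒n8
[19] read 'a'  n8⇒n9
[20] read 'c'  n9⇒n10
[21] read 'c'  n10⇒n11  ** P1@[16:21]
[22] read 'e'  n11⇒n6 (fail-walked)
[23] read 'b'  n6⇒n7
[24] read 'a'  n7⇒n2 (fail-walked)
[25] read 'b'  n2⇒n3
[26] read 'b'  n3⇒n4
[27] read 'd'  n4⇒n5  ** P0@[23:27]
[28] read 'd'  n5⇒n0 (fail-walked)
[29] read 'a'  n0⇒n0
[30] read 'e'  n0⇒n6
[31] read 'b'  n6⇒n7
[32] read 'e'  n7⇒n8
[33] read 'a'  n8⇒n9
[34] read 'c'  n9⇒n10

Result: [[5,0],[12,1],[21,1],[27,0]]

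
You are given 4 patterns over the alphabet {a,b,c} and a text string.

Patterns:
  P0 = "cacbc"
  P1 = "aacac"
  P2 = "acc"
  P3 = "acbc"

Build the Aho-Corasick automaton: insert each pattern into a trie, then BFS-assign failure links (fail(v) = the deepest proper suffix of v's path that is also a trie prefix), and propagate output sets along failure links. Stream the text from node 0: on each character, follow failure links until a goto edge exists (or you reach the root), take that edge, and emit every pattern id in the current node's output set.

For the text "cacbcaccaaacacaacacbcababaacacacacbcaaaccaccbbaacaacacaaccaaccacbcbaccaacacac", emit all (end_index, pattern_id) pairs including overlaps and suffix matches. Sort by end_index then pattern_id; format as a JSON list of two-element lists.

Build:
Trie (insert patterns):
  n0 'ε': a→6 c→1
  n1 'c': a→2
  n2 'ca': c→3
  n3 'cac': b→4
  n4 'cacb': c→5
  n5 'cacbc': ·  [P0 ends]
  n6 'a': a→7 c→11
  n7 'aa': c→8
  n8 'aac': a→9
  n9 'aaca': c→10
  n10 'aacac': ·  [P1 ends]
  n11 'ac': b→13 c→12
  n12 'acc': ·  [P2 ends]
  n13 'acb': c→14
  n14 'acbc': ·  [P3 ends]

Failure links (BFS by depth):
  fail(1) 'c': from fail(0)=0 chase 'c': 0 ⇒ 0;  out=∅∪out(0)=∅
  fail(6) 'a': from fail(0)=0 chase 'a': 0 ⇒ 0;  out=∅∪out(0)=∅
  fail(2) 'ca': from fail(1)=0 chase 'a': 0 ⇒ 6;  out=∅∪out(6)=∅
  fail(7) 'aa': from fail(6)=0 chase 'a': 0 ⇒ 6;  out=∅∪out(6)=∅
  fail(11) 'ac': from fail(6)=0 chase 'c': 0 ⇒ 1;  out=∅∪out(1)=∅
  fail(3) 'cac': from fail(2)=6 chase 'c': 6 ⇒ 11;  out=∅∪out(11)=∅
  fail(8) 'aac': from fail(7)=6 chase 'c': 6 ⇒ 11;  out=∅∪out(11)=∅
  fail(12) 'acc': from fail(11)=1 chase 'c': 1→0 ⇒ 1;  out={2}∪out(1)={2}
  fail(13) 'acb': from fail(11)=1 chase 'b': 1→0 ⇒ 0;  out=∅∪out(0)=∅
  fail(4) 'cacb': from fail(3)=11 chase 'b': 11 ⇒ 13;  out=∅∪out(13)=∅
  fail(9) 'aaca': from fail(8)=11 chase 'a': 11→1 ⇒ 2;  out=∅∪out(2)=∅
  fail(14) 'acbc': from fail(13)=0 chase 'c': 0 ⇒ 1;  out={3}∪out(1)={3}
  fail(5) 'cacbc': from fail(4)=13 chase 'c': 13 ⇒ 14;  out={0}∪out(14)={0,3}
  fail(10) 'aacac': from fail(9)=2 chase 'c': 2 ⇒ 3;  out={1}∪out(3)={1}

Scan:
i=0 'c': node 0→1
i=1 'a': node 1→2
i=2 'c': node 2→3
i=3 'b': node 3→4
i=4 'c': node 4→5  ** P0@[0:4],P3@[1:4]
i=5 'a': node 5→2 (via fail)
i=6 'c': node 2→3
i=7 'c': node 3→12 (via fail)  ** P2@[5:7]
i=8 'a': node 12→2 (via fail)
i=9 'a': node 2→7 (via fail)
i=10 'a': node 7→7 (via fail)
i=11 'c': node 7→8
i=12 'a': node 8→9
i=13 'c': node 9→10  ** P1@[9:13]
i=14 'a': node 10→2 (via fail)
i=15 'a': node 2→7 (via fail)
i=16 'c': node 7→8
i=17 'a': node 8→9
i=18 'c': node 9→10  ** P1@[14:18]
i=19 'b': node 10→4 (via fail)
i=20 'c': node 4→5  ** P0@[16:20],P3@[17:20]
i=21 'a': node 5→2 (via fail)
i=22 'b': node 2→0 (via fail)
i=23 'a': node 0→6
i=24 'b': node 6→0 (via fail)
i=25 'a': node 0→6
i=26 'a': node 6→7
i=27 'c': node 7→8
i=28 'a': node 8→9
i=29 'c': node 9→10  ** P1@[25:29]
i=30 'a': node 10→2 (via fail)
i=31 'c': node 2→3
i=32 'a': node 3→2 (via fail)
i=33 'c': node 2→3
i=34 'b': node 3→4
i=35 'c': node 4→5  ** P0@[31:35],P3@[32:35]
i=36 'a': node 5→2 (via fail)
i=37 'a': node 2→7 (via fail)
i=38 'a': node 7→7 (via fail)
i=39 'c': node 7→8
i=40 'c': node 8→12 (via fail)  ** P2@[38:40]
i=41 'a': node 12→2 (via fail)
i=42 'c': node 2→3
i=43 'c': node 3→12 (via fail)  ** P2@[41:43]
i=44 'b': node 12→0 (via fail)
i=45 'b': node 0→0
i=46 'a': node 0→6
i=47 'a': node 6→7
i=48 'c': node 7→8
i=49 'a': node 8→9
i=50 'a': node 9→7 (via fail)
i=51 'c': node 7→8
i=52 'a': node 8→9
i=53 'c': node 9→10  ** P1@[49:53]
i=54 'a': node 10→2 (via fail)
i=55 'a': node 2→7 (via fail)
i=56 'c': node 7→8
i=57 'c': node 8→12 (via fail)  ** P2@[55:57]
i=58 'a': node 12→2 (via fail)
i=59 'a': node 2→7 (via fail)
i=60 'c': node 7→8
i=61 'c': node 8→12 (via fail)  ** P2@[59:61]
i=62 'a': node 12→2 (via fail)
i=63 'c': node 2→3
i=64 'b': node 3→4
i=65 'c': node 4→5  ** P0@[61:65],P3@[62:65]
i=66 'b': node 5→0 (via fail)
i=67 'a': node 0→6
i=68 'c': node 6→11
i=69 'c': node 11→12  ** P2@[67:69]
i=70 'a': node 12→2 (via fail)
i=71 'a': node 2→7 (via fail)
i=72 'c': node 7→8
i=73 'a': node 8→9
i=74 'c': node 9→10  ** P1@[70:74]
i=75 'a': node 10→2 (via fail)
i=76 'c': node 2→3

Result: [[4,0],[4,3],[7,2],[13,1],[18,1],[20,0],[20,3],[29,1],[35,0],[35,3],[40,2],[43,2],[53,1],[57,2],[61,2],[65,0],[65,3],[69,2],[74,1]]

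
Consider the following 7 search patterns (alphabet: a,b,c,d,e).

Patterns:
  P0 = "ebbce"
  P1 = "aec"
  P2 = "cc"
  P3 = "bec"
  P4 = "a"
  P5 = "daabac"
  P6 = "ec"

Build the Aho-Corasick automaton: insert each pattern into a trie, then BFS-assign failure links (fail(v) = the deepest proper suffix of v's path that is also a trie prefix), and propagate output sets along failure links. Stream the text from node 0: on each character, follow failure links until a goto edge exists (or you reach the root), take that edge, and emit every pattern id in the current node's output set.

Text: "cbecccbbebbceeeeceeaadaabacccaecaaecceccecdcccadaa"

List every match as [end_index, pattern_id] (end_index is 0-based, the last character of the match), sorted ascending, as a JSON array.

Construct AC machine:
Trie (insert patterns):
  n0 'ε': a→6 b→11 c→9 d→14 e→1
  n1 'e': b→2 c→20
  n2 'eb': b→3
  n3 'ebb': c→4
  n4 'ebbc': e→5
  n5 'ebbce': ·  [P0 ends]
  n6 'a': e→7  [P4 ends]
  n7 'ae': c→8
  n8 'aec': ·  [P1 ends]
  n9 'c': c→10
  n10 'cc': ·  [P2 ends]
  n11 'b': e→12
  n12 'be': c→13
  n13 'bec': ·  [P3 ends]
  n14 'd': a→15
  n15 'da': a→16
  n16 'daa': b→17
  n17 'daab': a→18
  n18 'daaba': c→19
  n19 'daabac': ·  [P5 ends]
  n20 'ec': ·  [P6 ends]

BFS fail/out derivation:
  fail(1) 'e': from fail(0)=0 chase 'e': 0 ⇒ 0;  out=∅∪out(0)=∅
  fail(6) 'a': from fail(0)=0 chase 'a': 0 ⇒ 0;  out={4}∪out(0)={4}
  fail(9) 'c': from fail(0)=0 chase 'c': 0 ⇒ 0;  out=∅∪out(0)=∅
  fail(11) 'b': from fail(0)=0 chase 'b': 0 ⇒ 0;  out=∅∪out(0)=∅
  fail(14) 'd': from fail(0)=0 chase 'd': 0 ⇒ 0;  out=∅∪out(0)=∅
  fail(2) 'eb': from fail(1)=0 chase 'b': 0 ⇒ 11;  out=∅∪out(11)=∅
  fail(7) 'ae': from fail(6)=0 chase 'e': 0 ⇒ 1;  out=∅∪out(1)=∅
  fail(10) 'cc': from fail(9)=0 chase 'c': 0 ⇒ 9;  out={2}∪out(9)={2}
  fail(12) 'be': from fail(11)=0 chase 'e': 0 ⇒ 1;  out=∅∪out(1)=∅
  fail(15) 'da': from fail(14)=0 chase 'a': 0 ⇒ 6;  out=∅∪out(6)={4}
  fail(20) 'ec': from fail(1)=0 chase 'c': 0 ⇒ 9;  out={6}∪out(9)={6}
  fail(3) 'ebb': from fail(2)=11 chase 'b': 11→0 ⇒ 11;  out=∅∪out(11)=∅
  fail(8) 'aec': from fail(7)=1 chase 'c': 1 ⇒ 20;  out={1}∪out(20)={1,6}
  fail(13) 'bec': from fail(12)=1 chase 'c': 1 ⇒ 20;  out={3}∪out(20)={3,6}
  fail(16) 'daa': from fail(15)=6 chase 'a': 6→0 ⇒ 6;  out=∅∪out(6)={4}
  fail(4) 'ebbc': from fail(3)=11 chase 'c': 11→0 ⇒ 9;  out=∅∪out(9)=∅
  fail(17) 'daab': from fail(16)=6 chase 'b': 6→0 ⇒ 11;  out=∅∪out(11)=∅
  fail(5) 'ebbce': from fail(4)=9 chase 'e': 9→0 ⇒ 1;  out={0}∪out(1)={0}
  fail(18) 'daaba': from fail(17)=11 chase 'a': 11→0 ⇒ 6;  out=∅∪out(6)={4}
  fail(19) 'daabac': from fail(18)=6 chase 'c': 6→0 ⇒ 9;  out={5}∪out(9)={5}

Run:
i=0 'c': node 0→9
i=1 'b': node 9→11 ·f
i=2 'e': node 11→12
i=3 'c': node 12→13  emit P3@[1:3],P6@[2:3]
i=4 'c': node 13→10 ·f  emit P2@[3:4]
i=5 'c': node 10→10 ·f  emit P2@[4:5]
i=6 'b': node 10→11 ·f
i=7 'b': node 11→11 ·f
i=8 'e': node 11→12
i=9 'b': node 12→2 ·f
i=10 'b': node 2→3
i=11 'c': node 3→4
i=12 'e': node 4→5  emit P0@[8:12]
i=13 'e': node 5→1 ·f
i=14 'e': node 1→1 ·f
i=15 'e': node 1→1 ·f
i=16 'c': node 1→20  emit P6@[15:16]
i=17 'e': node 20→1 ·f
i=18 'e': node 1→1 ·f
i=19 'a': node 1→6 ·f  emit P4@[19:19]
i=20 'a': node 6→6 ·f  emit P4@[20:20]
i=21 'd': node 6→14 ·f
i=22 'a': node 14→15  emit P4@[22:22]
i=23 'a': node 15→16  emit P4@[23:23]
i=24 'b': node 16→17
i=25 'a': node 17→18  emit P4@[25:25]
i=26 'c': node 18→19  emit P5@[21:26]
i=27 'c': node 19→10 ·f  emit P2@[26:27]
i=28 'c': node 10→10 ·f  emit P2@[27:28]
i=29 'a': node 10→6 ·f  emit P4@[29:29]
i=30 'e': node 6→7
i=31 'c': node 7→8  emit P1@[29:31],P6@[30:31]
i=32 'a': node 8→6 ·f  emit P4@[32:32]
i=33 'a': node 6→6 ·f  emit P4@[33:33]
i=34 'e': node 6→7
i=35 'c': node 7→8  emit P1@[33:35],P6@[34:35]
i=36 'c': node 8→10 ·f  emit P2@[35:36]
i=37 'e': node 10→1 ·f
i=38 'c': node 1→20  emit P6@[37:38]
i=39 'c': node 20→10 ·f  emit P2@[38:39]
i=40 'e': node 10→1 ·f
i=41 'c': node 1→20  emit P6@[40:41]
i=42 'd': node 20→14 ·f
i=43 'c': node 14→9 ·f
i=44 'c': node 9→10  emit P2@[43:44]
i=45 'c': node 10→10 ·f  emit P2@[44:45]
i=46 'a': node 10→6 ·f  emit P4@[46:46]
i=47 'd': node 6→14 ·f
i=48 'a': node 14→15  emit P4@[48:48]
i=49 'a': node 15→16  emit P4@[49:49]

Result: [[3,3],[3,6],[4,2],[5,2],[12,0],[16,6],[19,4],[20,4],[22,4],[23,4],[25,4],[26,5],[27,2],[28,2],[29,4],[31,1],[31,6],[32,4],[33,4],[35,1],[35,6],[36,2],[38,6],[39,2],[41,6],[44,2],[45,2],[46,4],[48,4],[49,4]]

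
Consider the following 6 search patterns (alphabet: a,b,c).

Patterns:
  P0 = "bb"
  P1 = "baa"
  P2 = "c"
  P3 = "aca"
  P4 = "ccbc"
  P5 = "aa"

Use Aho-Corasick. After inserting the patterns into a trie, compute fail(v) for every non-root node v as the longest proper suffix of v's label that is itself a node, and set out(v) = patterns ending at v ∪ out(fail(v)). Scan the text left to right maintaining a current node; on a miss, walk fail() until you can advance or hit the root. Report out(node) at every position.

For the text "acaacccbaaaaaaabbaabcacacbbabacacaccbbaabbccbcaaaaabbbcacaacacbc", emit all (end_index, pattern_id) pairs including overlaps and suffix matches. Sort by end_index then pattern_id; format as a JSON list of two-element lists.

Build:
Trie nodes:
  0='ε' goto a→6 b→1 c→5
  1='b' goto a→3 b→2
  2='bb' goto ·  [P0 ends]
  3='ba' goto a→4
  4='baa' goto ·  [P1 ends]
  5='c' goto c→9  [P2 ends]
  6='a' goto a→12 c→7
  7='ac' goto a→8
  8='aca' goto ·  [P3 ends]
  9='cc' goto b→10
  10='ccb' goto c→11
  11='ccbc' goto ·  [P4 ends]
  12='aa' goto ·  [P5 ends]

BFS fail/out derivation:
  n1('b'): parent n0 fail=0; on 'b' 0 → fail=0;  out ∅∪∅=∅
  n5('c'): parent n0 fail=0; on 'c' 0 → fail=0;  out {2}∪∅={2}
  n6('a'): parent n0 fail=0; on 'a' 0 → fail=0;  out ∅∪∅=∅
  n2('bb'): parent n1 fail=0; on 'b' 0 → fail=1;  out {0}∪∅={0}
  n3('ba'): parent n1 fail=0; on 'a' 0 → fail=6;  out ∅∪∅=∅
  n7('ac'): parent n6 fail=0; on 'c' 0 → fail=5;  out ∅∪{2}={2}
  n9('cc'): parent n5 fail=0; on 'c' 0 → fail=5;  out ∅∪{2}={2}
  n12('aa'): parent n6 fail=0; on 'a' 0 → fail=6;  out {5}∪∅={5}
  n4('baa'): parent n3 fail=6; on 'a' 6 → fail=12;  out {1}∪{5}={1,5}
  n8('aca'): parent n7 fail=5; on 'a' 5→0 → fail=6;  out {3}∪∅={3}
  n10('ccb'): parent n9 fail=5; on 'b' 5→0 → fail=1;  out ∅∪∅=∅
  n11('ccbc'): parent n10 fail=1; on 'c' 1→0 → fail=5;  out {4}∪{2}={2,4}

Run:
i=0 'a': node 0→6
i=1 'c': node 6→7  emit P2@[1:1]
i=2 'a': node 7→8  emit P3@[0:2]
i=3 'a': node 8→12 ·f  emit P5@[2:3]
i=4 'c': node 12→7 ·f  emit P2@[4:4]
i=5 'c': node 7→9 ·f  emit P2@[5:5]
i=6 'c': node 9→9 ·f  emit P2@[6:6]
i=7 'b': node 9→10
i=8 'a': node 10→3 ·f
i=9 'a': node 3→4  emit P1@[7:9],P5@[8:9]
i=10 'a': node 4→12 ·f  emit P5@[9:10]
i=11 'a': node 12→12 ·f  emit P5@[10:11]
i=12 'a': node 12→12 ·f  emit P5@[11:12]
i=13 'a': node 12→12 ·f  emit P5@[12:13]
i=14 'a': node 12→12 ·f  emit P5@[13:14]
i=15 'b': node 12→1 ·f
i=16 'b': node 1→2  emit P0@[15:16]
i=17 'a': node 2→3 ·f
i=18 'a': node 3→4  emit P1@[16:18],P5@[17:18]
i=19 'b': node 4→1 ·f
i=20 'c': node 1→5 ·f  emit P2@[20:20]
i=21 'a': node 5→6 ·f
i=22 'c': node 6→7  emit P2@[22:22]
i=23 'a': node 7→8  emit P3@[21:23]
i=24 'c': node 8→7 ·f  emit P2@[24:24]
i=25 'b': node 7→1 ·f
i=26 'b': node 1→2  emit P0@[25:26]
i=27 'a': node 2→3 ·f
i=28 'b': node 3→1 ·f
i=29 'a': node 1→3
i=30 'c': node 3→7 ·f  emit P2@[30:30]
i=31 'a': node 7→8  emit P3@[29:31]
i=32 'c': node 8→7 ·f  emit P2@[32:32]
i=33 'a': node 7→8  emit P3@[31:33]
i=34 'c': node 8→7 ·f  emit P2@[34:34]
i=35 'c': node 7→9 ·f  emit P2@[35:35]
i=36 'b': node 9→10
i=37 'b': node 10→2 ·f  emit P0@[36:37]
i=38 'a': node 2→3 ·f
i=39 'a': node 3→4  emit P1@[37:39],P5@[38:39]
i=40 'b': node 4→1 ·f
i=41 'b': node 1→2  emit P0@[40:41]
i=42 'c': node 2→5 ·f  emit P2@[42:42]
i=43 'c': node 5→9  emit P2@[43:43]
i=44 'b': node 9→10
i=45 'c': node 10→11  emit P2@[45:45],P4@[42:45]
i=46 'a': node 11→6 ·f
i=47 'a': node 6→12  emit P5@[46:47]
i=48 'a': node 12→12 ·f  emit P5@[47:48]
i=49 'a': node 12→12 ·f  emit P5@[48:49]
i=50 'a': node 12→12 ·f  emit P5@[49:50]
i=51 'b': node 12→1 ·f
i=52 'b': node 1→2  emit P0@[51:52]
i=53 'b': node 2→2 ·f  emit P0@[52:53]
i=54 'c': node 2→5 ·f  emit P2@[54:54]
i=55 'a': node 5→6 ·f
i=56 'c': node 6→7  emit P2@[56:56]
i=57 'a': node 7→8  emit P3@[55:57]
i=58 'a': node 8→12 ·f  emit P5@[57:58]
i=59 'c': node 12→7 ·f  emit P2@[59:59]
i=60 'a': node 7→8  emit P3@[58:60]
i=61 'c': node 8→7 ·f  emit P2@[61:61]
i=62 'b': node 7→1 ·f
i=63 'c': node 1→5 ·f  emit P2@[63:63]

All matches (sorted): [[1,2],[2,3],[3,5],[4,2],[5,2],[6,2],[9,1],[9,5],[10,5],[11,5],[12,5],[13,5],[14,5],[16,0],[18,1],[18,5],[20,2],[22,2],[23,3],[24,2],[26,0],[30,2],[31,3],[32,2],[33,3],[34,2],[35,2],[37,0],[39,1],[39,5],[41,0],[42,2],[43,2],[45,2],[45,4],[47,5],[48,5],[49,5],[50,5],[52,0],[53,0],[54,2],[56,2],[57,3],[58,5],[59,2],[60,3],[61,2],[63,2]]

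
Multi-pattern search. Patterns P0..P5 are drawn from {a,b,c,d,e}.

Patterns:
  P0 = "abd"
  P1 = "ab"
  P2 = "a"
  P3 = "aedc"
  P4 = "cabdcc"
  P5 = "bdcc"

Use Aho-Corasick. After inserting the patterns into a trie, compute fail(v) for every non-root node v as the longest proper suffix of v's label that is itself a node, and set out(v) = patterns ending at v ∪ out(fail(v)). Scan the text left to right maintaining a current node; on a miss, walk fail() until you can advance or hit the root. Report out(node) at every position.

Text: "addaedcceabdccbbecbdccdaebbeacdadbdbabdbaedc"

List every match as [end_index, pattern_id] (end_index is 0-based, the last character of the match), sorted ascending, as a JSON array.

Build:
Trie (insert patterns):
  0='ε' goto a→1 b→13 c→7
  1='a' goto b→2 e→4  [P2 ends]
  2='ab' goto d→3  [P1 ends]
  3='abd' goto ·  [P0 ends]
  4='ae' goto d→5
  5='aed' goto c→6
  6='aedc' goto ·  [P3 ends]
  7='c' goto a→8
  8='ca' goto b→9
  9='cab' goto d→10
  10='cabd' goto c→11
  11='cabdc' goto c→12
  12='cabdcc' goto ·  [P4 ends]
  13='b' goto d→14
  14='bd' goto c→15
  15='bdc' goto c→16
  16='bdcc' goto ·  [P5 ends]

BFS fail/out derivation:
  fail(1) 'a': from fail(0)=0 chase 'a': 0 ⇒ 0;  out={2}∪out(0)={2}
  fail(7) 'c': from fail(0)=0 chase 'c': 0 ⇒ 0;  out=∅∪out(0)=∅
  fail(13) 'b': from fail(0)=0 chase 'b': 0 ⇒ 0;  out=∅∪out(0)=∅
  fail(2) 'ab': from fail(1)=0 chase 'b': 0 ⇒ 13;  out={1}∪out(13)={1}
  fail(4) 'ae': from fail(1)=0 chase 'e': 0 ⇒ 0;  out=∅∪out(0)=∅
  fail(8) 'ca': from fail(7)=0 chase 'a': 0 ⇒ 1;  out=∅∪out(1)={2}
  fail(14) 'bd': from fail(13)=0 chase 'd': 0 ⇒ 0;  out=∅∪out(0)=∅
  fail(3) 'abd': from fail(2)=13 chase 'd': 13 ⇒ 14;  out={0}∪out(14)={0}
  fail(5) 'aed': from fail(4)=0 chase 'd': 0 ⇒ 0;  out=∅∪out(0)=∅
  fail(9) 'cab': from fail(8)=1 chase 'b': 1 ⇒ 2;  out=∅∪out(2)={1}
  fail(15) 'bdc': from fail(14)=0 chase 'c': 0 ⇒ 7;  out=∅∪out(7)=∅
  fail(6) 'aedc': from fail(5)=0 chase 'c': 0 ⇒ 7;  out={3}∪out(7)={3}
  fail(10) 'cabd': from fail(9)=2 chase 'd': 2 ⇒ 3;  out=∅∪out(3)={0}
  fail(16) 'bdcc': from fail(15)=7 chase 'c': 7→0 ⇒ 7;  out={5}∪out(7)={5}
  fail(11) 'cabdc': from fail(10)=3 chase 'c': 3→14 ⇒ 15;  out=∅∪out(15)=∅
  fail(12) 'cabdcc': from fail(11)=15 chase 'c': 15 ⇒ 16;  out={4}∪out(16)={4,5}

Run:
pos 0 'a': at 1  emit P2@[0:0]
pos 1 'd': at 0 ·f
pos 2 'd': at 0
pos 3 'a': at 1  emit P2@[3:3]
pos 4 'e': at 4
pos 5 'd': at 5
pos 6 'c': at 6  emit P3@[3:6]
pos 7 'c': at 7 ·f
pos 8 'e': at 0 ·f
pos 9 'a': at 1  emit P2@[9:9]
pos 10 'b': at 2  emit P1@[9:10]
pos 11 'd': at 3  emit P0@[9:11]
pos 12 'c': at 15 ·f
pos 13 'c': at 16  emit P5@[10:13]
pos 14 'b': at 13 ·f
pos 15 'b': at 13 ·f
pos 16 'e': at 0 ·f
pos 17 'c': at 7
pos 18 'b': at 13 ·f
pos 19 'd': at 14
pos 20 'c': at 15
pos 21 'c': at 16  emit P5@[18:21]
pos 22 'd': at 0 ·f
pos 23 'a': at 1  emit P2@[23:23]
pos 24 'e': at 4
pos 25 'b': at 13 ·f
pos 26 'b': at 13 ·f
pos 27 'e': at 0 ·f
pos 28 'a': at 1  emit P2@[28:28]
pos 29 'c': at 7 ·f
pos 30 'd': at 0 ·f
pos 31 'a': at 1  emit P2@[31:31]
pos 32 'd': at 0 ·f
pos 33 'b': at 13
pos 34 'd': at 14
pos 35 'b': at 13 ·f
pos 36 'a': at 1 ·f  emit P2@[36:36]
pos 37 'b': at 2  emit P1@[36:37]
pos 38 'd': at 3  emit P0@[36:38]
pos 39 'b': at 13 ·f
pos 40 'a': at 1 ·f  emit P2@[40:40]
pos 41 'e': at 4
pos 42 'd': at 5
pos 43 'c': at 6  emit P3@[40:43]

Matches: [[0,2],[3,2],[6,3],[9,2],[10,1],[11,0],[13,5],[21,5],[23,2],[28,2],[31,2],[36,2],[37,1],[38,0],[40,2],[43,3]]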